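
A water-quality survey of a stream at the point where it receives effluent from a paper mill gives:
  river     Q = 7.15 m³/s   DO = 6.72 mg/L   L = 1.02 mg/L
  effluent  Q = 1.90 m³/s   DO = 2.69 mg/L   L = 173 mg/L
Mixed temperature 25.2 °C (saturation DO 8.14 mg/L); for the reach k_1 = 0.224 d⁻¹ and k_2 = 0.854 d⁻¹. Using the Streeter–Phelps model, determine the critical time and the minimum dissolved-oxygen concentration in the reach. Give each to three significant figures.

Mixed DO = (7.15×6.72 + 1.90×2.69)/(7.15+1.90) = 53.16/9.050 = 5.874 mg/L.
Mixed L₀ = (7.15×1.02 + 1.90×173)/(9.050) = 336.0/9.050 = 37.13 mg/L.
Initial deficit D₀ = C_s − DO₀ = 8.14 − 5.874 = 2.266 mg/L.
t_c = (1/0.6300) ln[(0.854/0.224)(1 − 2.266×0.6300/(0.224×37.13))] = 1.587 × ln(3.158) = 1.825 d.
D_c = (0.224/0.854) × 37.13 × e^(−0.224×1.825) = 0.2623 × 37.13 × 0.6644 = 6.470 mg/L.
Minimum DO = 8.14 − 6.470 = 1.670 mg/L.

t_c ≈ 1.83 d; minimum DO ≈ 1.67 mg/L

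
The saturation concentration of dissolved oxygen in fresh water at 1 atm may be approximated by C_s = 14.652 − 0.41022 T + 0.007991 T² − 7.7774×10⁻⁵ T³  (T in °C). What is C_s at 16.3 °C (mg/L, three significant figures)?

C_s = 14.652 − 0.41022×16.3 + 0.007991×16.3² − 7.7774×10⁻⁵×16.3³ = 9.752 mg/L.

C_s ≈ 9.75 mg/L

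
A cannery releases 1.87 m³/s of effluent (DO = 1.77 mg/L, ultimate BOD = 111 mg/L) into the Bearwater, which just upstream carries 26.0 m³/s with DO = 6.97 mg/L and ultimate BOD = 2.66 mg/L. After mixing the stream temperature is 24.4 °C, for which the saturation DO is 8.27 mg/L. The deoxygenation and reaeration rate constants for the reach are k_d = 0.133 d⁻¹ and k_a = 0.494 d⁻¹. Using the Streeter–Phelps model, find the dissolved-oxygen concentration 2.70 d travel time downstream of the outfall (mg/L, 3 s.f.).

DO ≈ 6.24 mg/L

Mixed DO = (26.0×6.97 + 1.87×1.77)/(26.0+1.87) = 184.5/27.87 = 6.621 mg/L.
Mixed L₀ = (26.0×2.66 + 1.87×111)/(27.87) = 276.7/27.87 = 9.929 mg/L.
Initial deficit D₀ = C_s − DO₀ = 8.27 − 6.621 = 1.649 mg/L.
D(2.70) = [0.133×9.929/(0.494−0.133)](e^(−0.133×2.70) − e^(−0.494×2.70)) + 1.649 e^(−0.494×2.70)
= 3.658 × (0.6983 − 0.2635) + 1.649 × 0.2635 = 2.025 mg/L.
DO = 8.27 − 2.025 = 6.245 mg/L.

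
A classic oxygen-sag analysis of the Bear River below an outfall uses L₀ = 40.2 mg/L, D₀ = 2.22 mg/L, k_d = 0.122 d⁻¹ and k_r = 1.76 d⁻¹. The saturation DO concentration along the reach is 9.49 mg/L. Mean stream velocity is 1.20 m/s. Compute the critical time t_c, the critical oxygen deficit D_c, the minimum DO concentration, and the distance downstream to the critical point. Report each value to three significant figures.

t_c ≈ 0.804 d; D_c ≈ 2.53 mg/L; min DO ≈ 6.96 mg/L; x_c ≈ 83.3 km

With k_r/k_d = 14.43 and 1 − D₀(k_r−k_d)/(k_d L₀) = 0.2586,
t_c = ln(14.43 × 0.2586) / (1.76 − 0.122) = ln(3.730) / 1.638 = 1.316/1.638 = 0.8037 d.
L(t_c) = L₀ e^(−k_d t_c) = 40.2 × 0.9066 = 36.45 mg/L, and at the critical point k_r D_c = k_d L, so D_c = (0.122/1.76) × 36.45 = 2.526 mg/L.
Minimum DO = C_s − D_c = 9.49 − 2.526 = 6.964 mg/L.
x_c = v t_c = 1.20 m/s × 0.8037 d × 86400 s/d = 83320 m ≈ 83.3 km.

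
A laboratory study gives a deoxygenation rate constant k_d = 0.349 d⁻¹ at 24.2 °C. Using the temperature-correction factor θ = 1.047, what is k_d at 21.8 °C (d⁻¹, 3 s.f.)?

k_d ≈ 0.313 d⁻¹

k_d(T₂) = k_d(T₁) · θ^(T₂−T₁) = 0.349 × 1.047^(21.8−24.2)
= 0.349 × 1.047^-2.40 = 0.349 × 0.8956 = 0.3126 d⁻¹.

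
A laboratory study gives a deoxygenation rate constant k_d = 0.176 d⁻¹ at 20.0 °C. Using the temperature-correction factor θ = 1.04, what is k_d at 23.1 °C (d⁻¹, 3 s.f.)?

k_d ≈ 0.199 d⁻¹

k_d(T₂) = k_d(T₁) · θ^(T₂−T₁) = 0.176 × 1.04^(23.1−20.0)
= 0.176 × 1.04^3.10 = 0.176 × 1.129 = 0.1988 d⁻¹.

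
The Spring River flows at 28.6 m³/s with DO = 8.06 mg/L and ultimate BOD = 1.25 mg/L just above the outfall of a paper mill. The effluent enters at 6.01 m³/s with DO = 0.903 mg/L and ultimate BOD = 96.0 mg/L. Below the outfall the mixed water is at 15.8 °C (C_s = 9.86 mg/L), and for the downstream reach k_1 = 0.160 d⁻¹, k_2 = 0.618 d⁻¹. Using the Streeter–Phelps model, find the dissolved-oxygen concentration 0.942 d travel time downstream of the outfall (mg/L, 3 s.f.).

Mixed DO = (28.6×8.06 + 6.01×0.903)/(28.6+6.01) = 235.9/34.61 = 6.817 mg/L.
Mixed L₀ = (28.6×1.25 + 6.01×96.0)/(34.61) = 612.7/34.61 = 17.70 mg/L.
Initial deficit D₀ = C_s − DO₀ = 9.86 − 6.817 = 3.043 mg/L.
D(0.942) = [0.160×17.70/(0.618−0.160)](e^(−0.160×0.942) − e^(−0.618×0.942)) + 3.043 e^(−0.618×0.942)
= 6.185 × (0.8601 − 0.5587) + 3.043 × 0.5587 = 3.564 mg/L.
DO = 9.86 − 3.564 = 6.296 mg/L.

DO ≈ 6.30 mg/L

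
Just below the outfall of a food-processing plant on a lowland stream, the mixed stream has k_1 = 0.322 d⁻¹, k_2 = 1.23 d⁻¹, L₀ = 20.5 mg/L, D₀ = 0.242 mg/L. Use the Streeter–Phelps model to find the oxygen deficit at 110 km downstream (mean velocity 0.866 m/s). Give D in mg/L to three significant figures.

D ≈ 3.38 mg/L

Travel time t = x/v = 110 km / (0.866 m/s) = 110000 m / 0.866 m/s = 127000 s = 1.470 d.
k_1 L₀/(k_2−k_1) = 0.322×20.5/(1.23−0.322) = 6.601/0.9080 = 7.270 mg/L.
e^(−k_1 t) = e^(−0.322×1.470) = 0.6229; e^(−k_2 t) = e^(−1.23×1.470) = 0.1639.
D = 7.270 × (0.6229 − 0.1639) + 0.242 × 0.1639 = 3.337 + 0.03967 = 3.376 mg/L.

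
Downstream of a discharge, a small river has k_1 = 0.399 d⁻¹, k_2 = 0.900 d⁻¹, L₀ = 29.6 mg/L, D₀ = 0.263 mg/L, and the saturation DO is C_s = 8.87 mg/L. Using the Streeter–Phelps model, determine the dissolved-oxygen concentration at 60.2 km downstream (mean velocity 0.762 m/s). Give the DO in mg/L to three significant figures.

DO ≈ 2.74 mg/L

Travel time t = x/v = 60.2 km / (0.762 m/s) = 60200 m / 0.762 m/s = 79000 s = 0.9144 d.
k_1 L₀/(k_2−k_1) = 0.399×29.6/(0.900−0.399) = 11.81/0.5010 = 23.57 mg/L.
e^(−k_1 t) = e^(−0.399×0.9144) = 0.6943; e^(−k_2 t) = e^(−0.900×0.9144) = 0.4391.
D = 23.57 × (0.6943 − 0.4391) + 0.263 × 0.4391 = 6.015 + 0.1155 = 6.131 mg/L.
DO = C_s − D = 8.87 − 6.131 = 2.739 mg/L.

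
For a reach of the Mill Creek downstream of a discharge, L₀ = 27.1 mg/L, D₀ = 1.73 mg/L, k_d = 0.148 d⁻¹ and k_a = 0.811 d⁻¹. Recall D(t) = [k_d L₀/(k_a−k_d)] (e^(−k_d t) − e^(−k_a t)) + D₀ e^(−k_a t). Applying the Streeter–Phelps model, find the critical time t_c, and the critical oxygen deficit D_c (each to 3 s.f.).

At the critical point dD/dt = 0, so k_d L₀ e^(−k_d t) = k_a D. Substituting D(t) from the Streeter–Phelps equation and solving for t gives
t_c = ln[(k_a/k_d)(1 − D₀(k_a−k_d)/(k_d L₀))] / (k_a−k_d).
Here k_a−k_d = 0.6630 d⁻¹ and 1 − D₀(k_a−k_d)/(k_d L₀) = 1 − 1.73×0.6630/(0.148×27.1) = 0.7140, so
t_c = ln(5.480 × 0.7140) / 0.6630 = 1.364 / 0.6630 = 2.058 d.
D_c = (k_d/k_a) L₀ e^(−k_d t_c) = (0.148/0.811) × 27.1 × e^(−0.148×2.058) = 0.1825 × 27.1 × 0.7375 = 3.647 mg/L.

t_c ≈ 2.06 d; D_c ≈ 3.65 mg/L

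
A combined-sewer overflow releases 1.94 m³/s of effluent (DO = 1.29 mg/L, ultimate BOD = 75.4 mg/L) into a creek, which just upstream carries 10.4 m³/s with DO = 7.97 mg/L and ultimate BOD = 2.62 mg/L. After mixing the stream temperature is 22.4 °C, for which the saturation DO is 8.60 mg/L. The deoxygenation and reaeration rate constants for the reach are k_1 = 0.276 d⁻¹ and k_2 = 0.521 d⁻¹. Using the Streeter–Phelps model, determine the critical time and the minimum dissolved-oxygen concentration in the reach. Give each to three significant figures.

Mixed DO = (10.4×7.97 + 1.94×1.29)/(10.4+1.94) = 85.39/12.34 = 6.920 mg/L.
Mixed L₀ = (10.4×2.62 + 1.94×75.4)/(12.34) = 173.5/12.34 = 14.06 mg/L.
Initial deficit D₀ = C_s − DO₀ = 8.60 − 6.920 = 1.680 mg/L.
t_c = (1/0.2450) ln[(0.521/0.276)(1 − 1.680×0.2450/(0.276×14.06))] = 4.082 × ln(1.687) = 2.136 d.
D_c = (0.276/0.521) × 14.06 × e^(−0.276×2.136) = 0.5298 × 14.06 × 0.5546 = 4.132 mg/L.
Minimum DO = 8.60 − 4.132 = 4.468 mg/L.

t_c ≈ 2.14 d; minimum DO ≈ 4.47 mg/L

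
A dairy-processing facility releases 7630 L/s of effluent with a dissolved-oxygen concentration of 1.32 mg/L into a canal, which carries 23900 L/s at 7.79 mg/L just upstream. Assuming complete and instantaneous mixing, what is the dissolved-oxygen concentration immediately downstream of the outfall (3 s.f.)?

Flow-weighted mixing: C = (Q_r C_r + Q_w C_w)/(Q_r + Q_w)
= (23900×7.79 + 7630×1.32)/(23900 + 7630) = 196300/31530 = 6.224 mg/L.

6.22 mg/L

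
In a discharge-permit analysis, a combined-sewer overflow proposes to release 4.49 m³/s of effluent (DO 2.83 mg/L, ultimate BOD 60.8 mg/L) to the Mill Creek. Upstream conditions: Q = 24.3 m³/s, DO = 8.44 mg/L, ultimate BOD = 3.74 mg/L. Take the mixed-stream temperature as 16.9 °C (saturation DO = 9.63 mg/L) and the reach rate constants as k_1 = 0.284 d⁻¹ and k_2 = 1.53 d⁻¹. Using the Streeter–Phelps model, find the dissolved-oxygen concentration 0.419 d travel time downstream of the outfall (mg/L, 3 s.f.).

Mixed DO = (24.3×8.44 + 4.49×2.83)/(24.3+4.49) = 217.8/28.79 = 7.565 mg/L.
Mixed L₀ = (24.3×3.74 + 4.49×60.8)/(28.79) = 363.9/28.79 = 12.64 mg/L.
Initial deficit D₀ = C_s − DO₀ = 9.63 − 7.565 = 2.065 mg/L.
D(0.419) = [0.284×12.64/(1.53−0.284)](e^(−0.284×0.419) − e^(−1.53×0.419)) + 2.065 e^(−1.53×0.419)
= 2.881 × (0.8878 − 0.5267) + 2.065 × 0.5267 = 2.128 mg/L.
DO = 9.63 − 2.128 = 7.502 mg/L.

DO ≈ 7.50 mg/L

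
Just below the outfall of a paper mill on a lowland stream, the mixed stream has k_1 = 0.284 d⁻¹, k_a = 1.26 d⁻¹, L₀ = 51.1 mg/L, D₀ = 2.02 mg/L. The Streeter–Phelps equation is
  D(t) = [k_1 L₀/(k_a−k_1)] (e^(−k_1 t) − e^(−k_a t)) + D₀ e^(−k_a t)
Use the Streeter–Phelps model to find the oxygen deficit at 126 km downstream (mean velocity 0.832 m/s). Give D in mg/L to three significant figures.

Travel time t = x/v = 126 km / (0.832 m/s) = 126000 m / 0.832 m/s = 151400 s = 1.753 d.
k_1 L₀/(k_a−k_1) = 0.284×51.1/(1.26−0.284) = 14.51/0.9760 = 14.87 mg/L.
e^(−k_1 t) = e^(−0.284×1.753) = 0.6079; e^(−k_a t) = e^(−1.26×1.753) = 0.1099.
D = 14.87 × (0.6079 − 0.1099) + 2.02 × 0.1099 = 7.405 + 0.2219 = 7.627 mg/L.

D ≈ 7.63 mg/L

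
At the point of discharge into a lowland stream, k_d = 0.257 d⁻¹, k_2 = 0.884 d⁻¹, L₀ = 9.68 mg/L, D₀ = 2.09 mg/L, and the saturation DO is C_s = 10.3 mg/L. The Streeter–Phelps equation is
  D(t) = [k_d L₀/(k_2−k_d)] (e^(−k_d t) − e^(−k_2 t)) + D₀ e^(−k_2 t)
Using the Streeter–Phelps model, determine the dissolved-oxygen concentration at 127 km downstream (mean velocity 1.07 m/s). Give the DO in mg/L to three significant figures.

Travel time t = x/v = 127 km / (1.07 m/s) = 127000 m / 1.07 m/s = 118700 s = 1.374 d.
k_d L₀/(k_2−k_d) = 0.257×9.68/(0.884−0.257) = 2.488/0.6270 = 3.968 mg/L.
e^(−k_d t) = e^(−0.257×1.374) = 0.7025; e^(−k_2 t) = e^(−0.884×1.374) = 0.2969.
D = 3.968 × (0.7025 − 0.2969) + 2.09 × 0.2969 = 1.610 + 0.6205 = 2.230 mg/L.
DO = C_s − D = 10.3 − 2.230 = 8.070 mg/L.

DO ≈ 8.07 mg/L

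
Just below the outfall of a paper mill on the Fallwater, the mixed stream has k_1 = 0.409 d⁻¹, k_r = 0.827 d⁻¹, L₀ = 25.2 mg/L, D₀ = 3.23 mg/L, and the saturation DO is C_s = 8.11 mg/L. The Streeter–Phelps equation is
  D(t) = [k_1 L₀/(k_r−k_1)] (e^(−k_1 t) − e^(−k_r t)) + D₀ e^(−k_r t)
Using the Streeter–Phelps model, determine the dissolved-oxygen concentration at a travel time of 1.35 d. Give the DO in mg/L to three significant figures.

k_1 L₀/(k_r−k_1) = 0.409×25.2/(0.827−0.409) = 10.31/0.4180 = 24.66 mg/L.
e^(−k_1 t) = e^(−0.409×1.350) = 0.5757; e^(−k_r t) = e^(−0.827×1.350) = 0.3274.
D = 24.66 × (0.5757 − 0.3274) + 3.23 × 0.3274 = 6.122 + 1.058 = 7.179 mg/L.
DO = C_s − D = 8.11 − 7.179 = 0.9307 mg/L.

DO ≈ 0.931 mg/L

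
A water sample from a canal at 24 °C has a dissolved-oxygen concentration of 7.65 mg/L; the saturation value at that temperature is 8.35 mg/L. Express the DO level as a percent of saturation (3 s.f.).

91.6 % saturation

% saturation = C/C_s × 100 = 7.65/8.35 × 100 = 91.6 %.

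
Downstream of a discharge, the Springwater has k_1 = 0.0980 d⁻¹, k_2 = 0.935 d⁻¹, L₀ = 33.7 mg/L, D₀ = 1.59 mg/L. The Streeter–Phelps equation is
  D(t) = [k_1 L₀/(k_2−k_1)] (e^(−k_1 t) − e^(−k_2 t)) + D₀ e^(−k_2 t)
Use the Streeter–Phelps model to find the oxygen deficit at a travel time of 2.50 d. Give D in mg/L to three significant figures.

k_1 L₀/(k_2−k_1) = 0.0980×33.7/(0.935−0.0980) = 3.303/0.8370 = 3.946 mg/L.
e^(−k_1 t) = e^(−0.0980×2.500) = 0.7827; e^(−k_2 t) = e^(−0.935×2.500) = 0.09657.
D = 3.946 × (0.7827 − 0.09657) + 1.59 × 0.09657 = 2.707 + 0.1535 = 2.861 mg/L.

D ≈ 2.86 mg/L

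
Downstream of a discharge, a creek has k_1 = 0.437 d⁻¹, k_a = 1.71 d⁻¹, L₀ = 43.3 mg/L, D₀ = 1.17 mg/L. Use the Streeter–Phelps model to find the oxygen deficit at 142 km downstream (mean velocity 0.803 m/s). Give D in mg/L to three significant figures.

Travel time t = x/v = 142 km / (0.803 m/s) = 142000 m / 0.803 m/s = 176800 s = 2.047 d.
k_1 L₀/(k_a−k_1) = 0.437×43.3/(1.71−0.437) = 18.92/1.273 = 14.86 mg/L.
e^(−k_1 t) = e^(−0.437×2.047) = 0.4088; e^(−k_a t) = e^(−1.71×2.047) = 0.03020.
D = 14.86 × (0.4088 − 0.03020) + 1.17 × 0.03020 = 5.628 + 0.03533 = 5.664 mg/L.

D ≈ 5.66 mg/L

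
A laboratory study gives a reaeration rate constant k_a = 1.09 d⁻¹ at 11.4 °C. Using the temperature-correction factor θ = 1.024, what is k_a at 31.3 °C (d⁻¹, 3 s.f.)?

k_a ≈ 1.75 d⁻¹

k_a(T₂) = k_a(T₁) · θ^(T₂−T₁) = 1.09 × 1.024^(31.3−11.4)
= 1.09 × 1.024^19.9 = 1.09 × 1.603 = 1.747 d⁻¹.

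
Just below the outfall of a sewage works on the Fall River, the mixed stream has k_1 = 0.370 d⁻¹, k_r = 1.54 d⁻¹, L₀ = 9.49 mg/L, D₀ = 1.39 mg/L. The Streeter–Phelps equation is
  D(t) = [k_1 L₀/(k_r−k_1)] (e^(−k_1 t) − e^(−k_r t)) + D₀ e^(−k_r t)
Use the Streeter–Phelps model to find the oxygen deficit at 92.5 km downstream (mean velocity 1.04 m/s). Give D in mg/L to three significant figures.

D ≈ 1.72 mg/L

Travel time t = x/v = 92.5 km / (1.04 m/s) = 92500 m / 1.04 m/s = 88940 s = 1.029 d.
k_1 L₀/(k_r−k_1) = 0.370×9.49/(1.54−0.370) = 3.511/1.170 = 3.001 mg/L.
e^(−k_1 t) = e^(−0.370×1.029) = 0.6833; e^(−k_r t) = e^(−1.54×1.029) = 0.2049.
D = 3.001 × (0.6833 − 0.2049) + 1.39 × 0.2049 = 1.436 + 0.2848 = 1.720 mg/L.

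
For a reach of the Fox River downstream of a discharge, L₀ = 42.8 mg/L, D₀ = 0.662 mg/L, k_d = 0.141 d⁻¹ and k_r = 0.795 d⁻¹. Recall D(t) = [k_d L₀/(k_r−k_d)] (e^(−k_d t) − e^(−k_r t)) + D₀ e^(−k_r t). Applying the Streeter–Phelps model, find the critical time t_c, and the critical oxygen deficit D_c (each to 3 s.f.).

t_c = [1/(k_r−k_d)] ln[(k_r/k_d)(1 − D₀(k_r−k_d)/(k_d L₀))]
= [1/(0.795−0.141)] ln[(0.795/0.141)(1 − 0.662×0.6540/(0.141×42.8))]
= (1/0.6540) ln[5.638 × 0.9283] = 1.529 × ln(5.234) = 1.529 × 1.655 = 2.531 d.
L(t_c) = L₀ e^(−k_d t_c) = 42.8 × 0.6999 = 29.96 mg/L, and at the critical point k_r D_c = k_d L, so D_c = (0.141/0.795) × 29.96 = 5.313 mg/L.

t_c ≈ 2.53 d; D_c ≈ 5.31 mg/L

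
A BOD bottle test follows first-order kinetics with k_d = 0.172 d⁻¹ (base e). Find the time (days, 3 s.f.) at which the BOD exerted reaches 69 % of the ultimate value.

y/L₀ = 1 − e^(−k_d t) = 0.69 ⇒ e^(−k_d t) = 0.310
t = −ln(0.310) / 0.172 = 1.171 / 0.172 = 6.809 d.

t ≈ 6.81 d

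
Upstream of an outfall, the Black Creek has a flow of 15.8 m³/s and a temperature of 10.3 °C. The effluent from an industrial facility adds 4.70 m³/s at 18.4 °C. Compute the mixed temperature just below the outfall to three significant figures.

Flow-weighted mixing: C = (Q_r C_r + Q_w C_w)/(Q_r + Q_w)
= (15.8×10.3 + 4.70×18.4)/(15.8 + 4.70) = 249.2/20.50 = 12.16 °C.

12.2 °C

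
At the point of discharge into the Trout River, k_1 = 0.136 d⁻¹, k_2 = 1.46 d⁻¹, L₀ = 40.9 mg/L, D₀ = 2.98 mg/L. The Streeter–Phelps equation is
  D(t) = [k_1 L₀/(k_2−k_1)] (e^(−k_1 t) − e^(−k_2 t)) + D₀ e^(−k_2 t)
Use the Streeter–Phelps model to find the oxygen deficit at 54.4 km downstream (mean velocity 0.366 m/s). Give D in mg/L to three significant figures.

D ≈ 3.23 mg/L

Travel time t = x/v = 54.4 km / (0.366 m/s) = 54400 m / 0.366 m/s = 148600 s = 1.720 d.
k_1 L₀/(k_2−k_1) = 0.136×40.9/(1.46−0.136) = 5.562/1.324 = 4.201 mg/L.
e^(−k_1 t) = e^(−0.136×1.720) = 0.7914; e^(−k_2 t) = e^(−1.46×1.720) = 0.08114.
D = 4.201 × (0.7914 − 0.08114) + 2.98 × 0.08114 = 2.984 + 0.2418 = 3.226 mg/L.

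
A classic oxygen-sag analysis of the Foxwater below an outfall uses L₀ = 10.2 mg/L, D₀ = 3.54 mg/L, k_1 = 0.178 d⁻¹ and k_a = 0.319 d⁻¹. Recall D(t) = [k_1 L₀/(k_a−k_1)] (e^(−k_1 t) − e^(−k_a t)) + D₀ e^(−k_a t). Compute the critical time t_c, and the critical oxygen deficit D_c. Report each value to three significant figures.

t_c ≈ 1.86 d; D_c ≈ 4.09 mg/L

At the critical point dD/dt = 0, so k_1 L₀ e^(−k_1 t) = k_a D. Substituting D(t) from the Streeter–Phelps equation and solving for t gives
t_c = ln[(k_a/k_1)(1 − D₀(k_a−k_1)/(k_1 L₀))] / (k_a−k_1).
Here k_a−k_1 = 0.1410 d⁻¹ and 1 − D₀(k_a−k_1)/(k_1 L₀) = 1 − 3.54×0.1410/(0.178×10.2) = 0.7251, so
t_c = ln(1.792 × 0.7251) / 0.1410 = 0.2619 / 0.1410 = 1.858 d.
L(t_c) = L₀ e^(−k_1 t_c) = 10.2 × 0.7184 = 7.328 mg/L, and at the critical point k_a D_c = k_1 L, so D_c = (0.178/0.319) × 7.328 = 4.089 mg/L.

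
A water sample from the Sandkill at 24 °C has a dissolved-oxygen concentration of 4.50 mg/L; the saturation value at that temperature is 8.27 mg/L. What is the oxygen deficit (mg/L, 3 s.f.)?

D ≈ 3.77 mg/L

D = C_s − C = 8.27 − 4.50 = 3.77 mg/L.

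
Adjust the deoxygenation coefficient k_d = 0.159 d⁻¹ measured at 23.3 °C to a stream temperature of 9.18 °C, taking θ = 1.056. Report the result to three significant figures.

k_d(T₂) = k_d(T₁) · θ^(T₂−T₁) = 0.159 × 1.056^(9.18−23.3)
= 0.159 × 1.056^-14.1 = 0.159 × 0.4633 = 0.07367 d⁻¹.

k_d ≈ 0.0737 d⁻¹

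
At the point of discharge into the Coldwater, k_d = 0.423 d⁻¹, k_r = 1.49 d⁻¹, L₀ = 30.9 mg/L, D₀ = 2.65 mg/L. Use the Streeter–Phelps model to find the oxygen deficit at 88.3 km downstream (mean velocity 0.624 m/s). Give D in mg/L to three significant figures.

D ≈ 5.29 mg/L

Travel time t = x/v = 88.3 km / (0.624 m/s) = 88300 m / 0.624 m/s = 141500 s = 1.638 d.
k_d L₀/(k_r−k_d) = 0.423×30.9/(1.49−0.423) = 13.07/1.067 = 12.25 mg/L.
e^(−k_d t) = e^(−0.423×1.638) = 0.5002; e^(−k_r t) = e^(−1.49×1.638) = 0.08713.
D = 12.25 × (0.5002 − 0.08713) + 2.65 × 0.08713 = 5.060 + 0.2309 = 5.291 mg/L.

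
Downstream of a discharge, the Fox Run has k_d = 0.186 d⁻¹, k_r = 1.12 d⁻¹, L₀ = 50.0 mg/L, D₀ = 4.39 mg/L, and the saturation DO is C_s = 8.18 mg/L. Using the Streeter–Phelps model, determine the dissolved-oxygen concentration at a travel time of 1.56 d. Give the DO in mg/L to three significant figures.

DO ≈ 1.70 mg/L

k_d L₀/(k_r−k_d) = 0.186×50.0/(1.12−0.186) = 9.300/0.9340 = 9.957 mg/L.
e^(−k_d t) = e^(−0.186×1.560) = 0.7481; e^(−k_r t) = e^(−1.12×1.560) = 0.1743.
D = 9.957 × (0.7481 − 0.1743) + 4.39 × 0.1743 = 5.714 + 0.7650 = 6.479 mg/L.
DO = C_s − D = 8.18 − 6.479 = 1.701 mg/L.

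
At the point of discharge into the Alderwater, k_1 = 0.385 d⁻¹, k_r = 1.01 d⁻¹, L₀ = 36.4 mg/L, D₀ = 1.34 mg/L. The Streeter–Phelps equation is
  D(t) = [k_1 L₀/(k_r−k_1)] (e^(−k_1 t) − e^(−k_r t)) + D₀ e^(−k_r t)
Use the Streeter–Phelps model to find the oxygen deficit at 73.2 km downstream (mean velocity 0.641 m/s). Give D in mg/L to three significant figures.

D ≈ 7.93 mg/L

Travel time t = x/v = 73.2 km / (0.641 m/s) = 73200 m / 0.641 m/s = 114200 s = 1.322 d.
k_1 L₀/(k_r−k_1) = 0.385×36.4/(1.01−0.385) = 14.01/0.6250 = 22.42 mg/L.
e^(−k_1 t) = e^(−0.385×1.322) = 0.6012; e^(−k_r t) = e^(−1.01×1.322) = 0.2632.
D = 22.42 × (0.6012 − 0.2632) + 1.34 × 0.2632 = 7.579 + 0.3527 = 7.932 mg/L.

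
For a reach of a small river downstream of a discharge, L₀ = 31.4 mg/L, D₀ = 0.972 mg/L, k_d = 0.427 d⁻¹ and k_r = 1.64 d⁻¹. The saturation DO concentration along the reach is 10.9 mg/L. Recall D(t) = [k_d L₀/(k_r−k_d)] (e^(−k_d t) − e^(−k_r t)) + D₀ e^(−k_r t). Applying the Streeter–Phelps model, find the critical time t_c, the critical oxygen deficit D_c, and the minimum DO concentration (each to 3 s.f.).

t_c = [1/(k_r−k_d)] ln[(k_r/k_d)(1 − D₀(k_r−k_d)/(k_d L₀))]
= [1/(1.64−0.427)] ln[(1.64/0.427)(1 − 0.972×1.213/(0.427×31.4))]
= (1/1.213) ln[3.841 × 0.9121] = 0.8244 × ln(3.503) = 0.8244 × 1.254 = 1.033 d.
L(t_c) = L₀ e^(−k_d t_c) = 31.4 × 0.6432 = 20.20 mg/L, and at the critical point k_r D_c = k_d L, so D_c = (0.427/1.64) × 20.20 = 5.258 mg/L.
Minimum DO = C_s − D_c = 10.9 − 5.258 = 5.642 mg/L.

t_c ≈ 1.03 d; D_c ≈ 5.26 mg/L; min DO ≈ 5.64 mg/L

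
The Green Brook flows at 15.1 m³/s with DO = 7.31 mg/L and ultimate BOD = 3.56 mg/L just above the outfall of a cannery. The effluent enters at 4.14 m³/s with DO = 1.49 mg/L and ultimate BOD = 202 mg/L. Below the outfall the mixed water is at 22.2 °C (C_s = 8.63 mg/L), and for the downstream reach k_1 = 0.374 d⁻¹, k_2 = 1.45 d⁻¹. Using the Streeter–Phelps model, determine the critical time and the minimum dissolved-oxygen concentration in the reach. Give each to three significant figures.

t_c ≈ 1.10 d; minimum DO ≈ 0.715 mg/L

Mixed DO = (15.1×7.31 + 4.14×1.49)/(15.1+4.14) = 116.5/19.24 = 6.058 mg/L.
Mixed L₀ = (15.1×3.56 + 4.14×202)/(19.24) = 890.0/19.24 = 46.26 mg/L.
Initial deficit D₀ = C_s − DO₀ = 8.63 − 6.058 = 2.572 mg/L.
t_c = (1/1.076) ln[(1.45/0.374)(1 − 2.572×1.076/(0.374×46.26))] = 0.9294 × ln(3.257) = 1.097 d.
D_c = (0.374/1.45) × 46.26 × e^(−0.374×1.097) = 0.2579 × 46.26 × 0.6634 = 7.915 mg/L.
Minimum DO = 8.63 − 7.915 = 0.7147 mg/L.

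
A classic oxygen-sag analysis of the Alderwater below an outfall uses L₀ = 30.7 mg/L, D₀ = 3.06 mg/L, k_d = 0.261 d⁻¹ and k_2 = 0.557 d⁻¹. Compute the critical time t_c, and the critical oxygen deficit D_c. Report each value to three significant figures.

t_c ≈ 2.16 d; D_c ≈ 8.20 mg/L

With k_2/k_d = 2.134 and 1 − D₀(k_2−k_d)/(k_d L₀) = 0.8870,
t_c = ln(2.134 × 0.8870) / (0.557 − 0.261) = ln(1.893) / 0.2960 = 0.6381/0.2960 = 2.156 d.
D_c = (k_d/k_2) L₀ e^(−k_d t_c) = (0.261/0.557) × 30.7 × e^(−0.261×2.156) = 0.4686 × 30.7 × 0.5697 = 8.195 mg/L.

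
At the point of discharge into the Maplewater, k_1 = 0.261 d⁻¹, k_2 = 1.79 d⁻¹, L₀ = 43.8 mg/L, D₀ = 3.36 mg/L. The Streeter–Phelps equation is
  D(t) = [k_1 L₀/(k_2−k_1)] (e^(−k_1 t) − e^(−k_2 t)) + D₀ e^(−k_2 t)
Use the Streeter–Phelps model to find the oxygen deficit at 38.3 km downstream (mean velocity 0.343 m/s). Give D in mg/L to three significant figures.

Travel time t = x/v = 38.3 km / (0.343 m/s) = 38300 m / 0.343 m/s = 111700 s = 1.292 d.
k_1 L₀/(k_2−k_1) = 0.261×43.8/(1.79−0.261) = 11.43/1.529 = 7.477 mg/L.
e^(−k_1 t) = e^(−0.261×1.292) = 0.7137; e^(−k_2 t) = e^(−1.79×1.292) = 0.09893.
D = 7.477 × (0.7137 − 0.09893) + 3.36 × 0.09893 = 4.596 + 0.3324 = 4.929 mg/L.

D ≈ 4.93 mg/L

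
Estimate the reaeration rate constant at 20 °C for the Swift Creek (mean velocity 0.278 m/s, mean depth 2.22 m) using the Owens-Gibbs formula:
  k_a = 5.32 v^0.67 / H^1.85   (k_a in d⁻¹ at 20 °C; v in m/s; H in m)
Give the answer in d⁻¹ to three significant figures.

k_a = 5.32 × 0.278^0.67 / 2.22^1.85 = 5.32 × 0.4241 / 4.373 = 0.5160 d⁻¹.

k_a ≈ 0.516 d⁻¹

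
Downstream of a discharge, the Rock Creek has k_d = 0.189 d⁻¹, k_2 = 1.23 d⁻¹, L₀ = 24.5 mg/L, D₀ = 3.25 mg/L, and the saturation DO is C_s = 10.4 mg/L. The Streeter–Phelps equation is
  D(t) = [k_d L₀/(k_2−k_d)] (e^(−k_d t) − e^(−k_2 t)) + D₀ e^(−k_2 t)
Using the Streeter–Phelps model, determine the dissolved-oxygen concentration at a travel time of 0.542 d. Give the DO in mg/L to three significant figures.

k_d L₀/(k_2−k_d) = 0.189×24.5/(1.23−0.189) = 4.630/1.041 = 4.448 mg/L.
e^(−k_d t) = e^(−0.189×0.5420) = 0.9026; e^(−k_2 t) = e^(−1.23×0.5420) = 0.5134.
D = 4.448 × (0.9026 − 0.5134) + 3.25 × 0.5134 = 1.731 + 1.669 = 3.400 mg/L.
DO = C_s − D = 10.4 − 3.400 = 7.000 mg/L.

DO ≈ 7.00 mg/L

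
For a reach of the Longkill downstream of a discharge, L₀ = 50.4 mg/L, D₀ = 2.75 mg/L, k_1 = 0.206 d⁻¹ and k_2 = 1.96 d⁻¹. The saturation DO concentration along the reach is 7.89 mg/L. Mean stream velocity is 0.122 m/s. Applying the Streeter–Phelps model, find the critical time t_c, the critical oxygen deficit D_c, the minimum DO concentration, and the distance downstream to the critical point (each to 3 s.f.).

t_c ≈ 0.928 d; D_c ≈ 4.38 mg/L; min DO ≈ 3.51 mg/L; x_c ≈ 9.78 km

With k_2/k_1 = 9.515 and 1 − D₀(k_2−k_1)/(k_1 L₀) = 0.5354,
t_c = ln(9.515 × 0.5354) / (1.96 − 0.206) = ln(5.094) / 1.754 = 1.628/1.754 = 0.9282 d.
L(t_c) = L₀ e^(−k_1 t_c) = 50.4 × 0.8260 = 41.63 mg/L, and at the critical point k_2 D_c = k_1 L, so D_c = (0.206/1.96) × 41.63 = 4.375 mg/L.
Minimum DO = C_s − D_c = 7.89 − 4.375 = 3.515 mg/L.
x_c = v t_c = 0.122 m/s × 0.9282 d × 86400 s/d = 9784 m ≈ 9.78 km.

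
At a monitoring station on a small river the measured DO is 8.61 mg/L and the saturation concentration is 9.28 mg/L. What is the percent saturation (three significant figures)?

% saturation = C/C_s × 100 = 8.61/9.28 × 100 = 92.8 %.

92.8 % saturation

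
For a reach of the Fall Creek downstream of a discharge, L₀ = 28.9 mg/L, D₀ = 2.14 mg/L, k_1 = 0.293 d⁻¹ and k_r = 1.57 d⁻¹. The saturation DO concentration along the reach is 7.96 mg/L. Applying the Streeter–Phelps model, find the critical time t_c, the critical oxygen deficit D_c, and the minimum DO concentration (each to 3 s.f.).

t_c ≈ 1.01 d; D_c ≈ 4.01 mg/L; min DO ≈ 3.95 mg/L

With k_r/k_1 = 5.358 and 1 − D₀(k_r−k_1)/(k_1 L₀) = 0.6773,
t_c = ln(5.358 × 0.6773) / (1.57 − 0.293) = ln(3.629) / 1.277 = 1.289/1.277 = 1.009 d.
L(t_c) = L₀ e^(−k_1 t_c) = 28.9 × 0.7440 = 21.50 mg/L, and at the critical point k_r D_c = k_1 L, so D_c = (0.293/1.57) × 21.50 = 4.013 mg/L.
Minimum DO = C_s − D_c = 7.96 − 4.013 = 3.947 mg/L.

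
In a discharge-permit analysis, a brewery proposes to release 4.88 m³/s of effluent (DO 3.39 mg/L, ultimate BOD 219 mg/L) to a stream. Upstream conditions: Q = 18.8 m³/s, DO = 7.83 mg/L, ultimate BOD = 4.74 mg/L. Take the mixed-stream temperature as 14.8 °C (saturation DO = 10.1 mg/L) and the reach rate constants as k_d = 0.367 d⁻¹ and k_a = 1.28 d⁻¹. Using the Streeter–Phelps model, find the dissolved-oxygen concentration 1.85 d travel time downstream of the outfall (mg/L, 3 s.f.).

DO ≈ 1.67 mg/L

Mixed DO = (18.8×7.83 + 4.88×3.39)/(18.8+4.88) = 163.7/23.68 = 6.915 mg/L.
Mixed L₀ = (18.8×4.74 + 4.88×219)/(23.68) = 1158/23.68 = 48.89 mg/L.
Initial deficit D₀ = C_s − DO₀ = 10.1 − 6.915 = 3.185 mg/L.
D(1.85) = [0.367×48.89/(1.28−0.367)](e^(−0.367×1.85) − e^(−1.28×1.85)) + 3.185 e^(−1.28×1.85)
= 19.65 × (0.5071 − 0.09367) + 3.185 × 0.09367 = 8.425 mg/L.
DO = 10.1 − 8.425 = 1.675 mg/L.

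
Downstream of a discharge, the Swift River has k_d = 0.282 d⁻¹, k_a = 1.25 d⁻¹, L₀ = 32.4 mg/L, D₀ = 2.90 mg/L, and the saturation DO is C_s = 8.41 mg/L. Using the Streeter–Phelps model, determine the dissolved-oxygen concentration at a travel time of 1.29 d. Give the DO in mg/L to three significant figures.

DO ≈ 3.15 mg/L

k_d L₀/(k_a−k_d) = 0.282×32.4/(1.25−0.282) = 9.137/0.9680 = 9.439 mg/L.
e^(−k_d t) = e^(−0.282×1.290) = 0.6950; e^(−k_a t) = e^(−1.25×1.290) = 0.1994.
D = 9.439 × (0.6950 − 0.1994) + 2.90 × 0.1994 = 4.678 + 0.5782 = 5.257 mg/L.
DO = C_s − D = 8.41 − 5.257 = 3.153 mg/L.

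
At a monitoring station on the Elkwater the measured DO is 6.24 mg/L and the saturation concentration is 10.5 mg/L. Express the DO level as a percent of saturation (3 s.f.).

% saturation = C/C_s × 100 = 6.24/10.5 × 100 = 59.4 %.

59.4 % saturation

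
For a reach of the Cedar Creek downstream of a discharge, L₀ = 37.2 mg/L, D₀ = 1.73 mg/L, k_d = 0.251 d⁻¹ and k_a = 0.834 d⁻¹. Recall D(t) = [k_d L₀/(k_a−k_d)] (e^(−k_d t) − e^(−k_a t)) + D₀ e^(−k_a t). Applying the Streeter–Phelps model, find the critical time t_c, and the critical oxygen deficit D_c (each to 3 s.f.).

t_c ≈ 1.86 d; D_c ≈ 7.01 mg/L

t_c = [1/(k_a−k_d)] ln[(k_a/k_d)(1 − D₀(k_a−k_d)/(k_d L₀))]
= [1/(0.834−0.251)] ln[(0.834/0.251)(1 − 1.73×0.5830/(0.251×37.2))]
= (1/0.5830) ln[3.323 × 0.8920] = 1.715 × ln(2.964) = 1.715 × 1.086 = 1.864 d.
D_c = (k_d/k_a) L₀ e^(−k_d t_c) = (0.251/0.834) × 37.2 × e^(−0.251×1.864) = 0.3010 × 37.2 × 0.6264 = 7.013 mg/L.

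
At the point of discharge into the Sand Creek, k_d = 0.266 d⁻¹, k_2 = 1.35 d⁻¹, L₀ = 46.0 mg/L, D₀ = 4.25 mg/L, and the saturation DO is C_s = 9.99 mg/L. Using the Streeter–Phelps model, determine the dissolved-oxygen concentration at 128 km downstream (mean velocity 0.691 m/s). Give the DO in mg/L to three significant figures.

DO ≈ 4.00 mg/L

Travel time t = x/v = 128 km / (0.691 m/s) = 128000 m / 0.691 m/s = 185200 s = 2.144 d.
k_d L₀/(k_2−k_d) = 0.266×46.0/(1.35−0.266) = 12.24/1.084 = 11.29 mg/L.
e^(−k_d t) = e^(−0.266×2.144) = 0.5654; e^(−k_2 t) = e^(−1.35×2.144) = 0.05533.
D = 11.29 × (0.5654 − 0.05533) + 4.25 × 0.05533 = 5.757 + 0.2352 = 5.992 mg/L.
DO = C_s − D = 9.99 − 5.992 = 3.998 mg/L.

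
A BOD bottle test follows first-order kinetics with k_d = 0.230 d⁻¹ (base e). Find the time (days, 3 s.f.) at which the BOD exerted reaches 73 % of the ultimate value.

y/L₀ = 1 − e^(−k_d t) = 0.73 ⇒ e^(−k_d t) = 0.270
t = −ln(0.270) / 0.230 = 1.309 / 0.230 = 5.693 d.

t ≈ 5.69 d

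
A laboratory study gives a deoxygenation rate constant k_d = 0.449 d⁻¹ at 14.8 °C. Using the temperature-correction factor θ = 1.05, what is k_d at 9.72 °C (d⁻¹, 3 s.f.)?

k_d(T₂) = k_d(T₁) · θ^(T₂−T₁) = 0.449 × 1.05^(9.72−14.8)
= 0.449 × 1.05^-5.08 = 0.449 × 0.7805 = 0.3504 d⁻¹.

k_d ≈ 0.350 d⁻¹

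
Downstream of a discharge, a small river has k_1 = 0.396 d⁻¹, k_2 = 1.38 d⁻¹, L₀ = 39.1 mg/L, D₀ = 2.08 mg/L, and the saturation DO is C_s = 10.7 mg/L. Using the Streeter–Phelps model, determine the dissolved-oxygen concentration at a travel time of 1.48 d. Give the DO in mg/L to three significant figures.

DO ≈ 3.71 mg/L

k_1 L₀/(k_2−k_1) = 0.396×39.1/(1.38−0.396) = 15.48/0.9840 = 15.74 mg/L.
e^(−k_1 t) = e^(−0.396×1.480) = 0.5565; e^(−k_2 t) = e^(−1.38×1.480) = 0.1297.
D = 15.74 × (0.5565 − 0.1297) + 2.08 × 0.1297 = 6.716 + 0.2698 = 6.985 mg/L.
DO = C_s − D = 10.7 − 6.985 = 3.715 mg/L.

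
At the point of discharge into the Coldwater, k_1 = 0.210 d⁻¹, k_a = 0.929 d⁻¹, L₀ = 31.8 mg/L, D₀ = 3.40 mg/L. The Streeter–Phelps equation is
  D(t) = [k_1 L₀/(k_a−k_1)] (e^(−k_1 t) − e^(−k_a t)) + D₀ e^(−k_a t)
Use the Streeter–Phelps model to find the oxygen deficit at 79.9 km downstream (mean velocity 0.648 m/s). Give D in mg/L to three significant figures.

D ≈ 5.32 mg/L

Travel time t = x/v = 79.9 km / (0.648 m/s) = 79900 m / 0.648 m/s = 123300 s = 1.427 d.
k_1 L₀/(k_a−k_1) = 0.210×31.8/(0.929−0.210) = 6.678/0.7190 = 9.288 mg/L.
e^(−k_1 t) = e^(−0.210×1.427) = 0.7410; e^(−k_a t) = e^(−0.929×1.427) = 0.2656.
D = 9.288 × (0.7410 − 0.2656) + 3.40 × 0.2656 = 4.416 + 0.9030 = 5.319 mg/L.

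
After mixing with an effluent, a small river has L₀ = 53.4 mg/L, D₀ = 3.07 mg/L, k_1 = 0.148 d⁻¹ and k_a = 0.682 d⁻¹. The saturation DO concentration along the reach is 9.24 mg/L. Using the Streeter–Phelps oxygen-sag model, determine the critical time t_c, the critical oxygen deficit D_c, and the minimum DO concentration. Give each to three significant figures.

t_c ≈ 2.43 d; D_c ≈ 8.09 mg/L; min DO ≈ 1.15 mg/L

With k_a/k_1 = 4.608 and 1 − D₀(k_a−k_1)/(k_1 L₀) = 0.7926,
t_c = ln(4.608 × 0.7926) / (0.682 − 0.148) = ln(3.652) / 0.5340 = 1.295/0.5340 = 2.426 d.
L(t_c) = L₀ e^(−k_1 t_c) = 53.4 × 0.6984 = 37.29 mg/L, and at the critical point k_a D_c = k_1 L, so D_c = (0.148/0.682) × 37.29 = 8.093 mg/L.
Minimum DO = C_s − D_c = 9.24 − 8.093 = 1.147 mg/L.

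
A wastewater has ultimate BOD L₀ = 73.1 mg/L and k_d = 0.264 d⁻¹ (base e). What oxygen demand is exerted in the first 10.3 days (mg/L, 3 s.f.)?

y ≈ 68.3 mg/L

y_t = L₀(1 − e^(−k_d t)) = 73.1 × (1 − e^(−0.264×10.3))
= 73.1 × (1 − 0.06593) = 73.1 × 0.9341 = 68.28 mg/L.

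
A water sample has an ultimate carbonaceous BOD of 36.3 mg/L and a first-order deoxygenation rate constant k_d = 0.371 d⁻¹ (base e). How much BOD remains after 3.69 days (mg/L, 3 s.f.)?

L_t = L₀ e^(−k_d t) = 36.3 × e^(−0.371×3.69) = 36.3 × 0.2544 = 9.233 mg/L.

L ≈ 9.23 mg/L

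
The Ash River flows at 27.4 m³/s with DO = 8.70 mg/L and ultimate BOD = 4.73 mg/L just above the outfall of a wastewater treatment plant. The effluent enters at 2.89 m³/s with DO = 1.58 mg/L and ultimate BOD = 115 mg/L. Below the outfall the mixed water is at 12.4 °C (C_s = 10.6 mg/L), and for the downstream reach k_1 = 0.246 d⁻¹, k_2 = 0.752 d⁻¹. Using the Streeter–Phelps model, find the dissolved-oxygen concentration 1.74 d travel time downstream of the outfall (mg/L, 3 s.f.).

DO ≈ 7.07 mg/L

Mixed DO = (27.4×8.70 + 2.89×1.58)/(27.4+2.89) = 242.9/30.29 = 8.021 mg/L.
Mixed L₀ = (27.4×4.73 + 2.89×115)/(30.29) = 462.0/30.29 = 15.25 mg/L.
Initial deficit D₀ = C_s − DO₀ = 10.6 − 8.021 = 2.579 mg/L.
D(1.74) = [0.246×15.25/(0.752−0.246)](e^(−0.246×1.74) − e^(−0.752×1.74)) + 2.579 e^(−0.752×1.74)
= 7.415 × (0.6518 − 0.2702) + 2.579 × 0.2702 = 3.526 mg/L.
DO = 10.6 − 3.526 = 7.074 mg/L.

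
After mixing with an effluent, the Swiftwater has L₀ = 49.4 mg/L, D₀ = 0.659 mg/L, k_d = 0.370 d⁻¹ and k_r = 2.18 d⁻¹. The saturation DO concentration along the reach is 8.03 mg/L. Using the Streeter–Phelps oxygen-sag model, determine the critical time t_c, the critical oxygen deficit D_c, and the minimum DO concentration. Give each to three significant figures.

t_c ≈ 0.943 d; D_c ≈ 5.92 mg/L; min DO ≈ 2.11 mg/L

At the critical point dD/dt = 0, so k_d L₀ e^(−k_d t) = k_r D. Substituting D(t) from the Streeter–Phelps equation and solving for t gives
t_c = ln[(k_r/k_d)(1 − D₀(k_r−k_d)/(k_d L₀))] / (k_r−k_d).
Here k_r−k_d = 1.810 d⁻¹ and 1 − D₀(k_r−k_d)/(k_d L₀) = 1 − 0.659×1.810/(0.370×49.4) = 0.9347, so
t_c = ln(5.892 × 0.9347) / 1.810 = 1.706 / 1.810 = 0.9426 d.
L(t_c) = L₀ e^(−k_d t_c) = 49.4 × 0.7056 = 34.85 mg/L, and at the critical point k_r D_c = k_d L, so D_c = (0.370/2.18) × 34.85 = 5.916 mg/L.
Minimum DO = C_s − D_c = 8.03 − 5.916 = 2.114 mg/L.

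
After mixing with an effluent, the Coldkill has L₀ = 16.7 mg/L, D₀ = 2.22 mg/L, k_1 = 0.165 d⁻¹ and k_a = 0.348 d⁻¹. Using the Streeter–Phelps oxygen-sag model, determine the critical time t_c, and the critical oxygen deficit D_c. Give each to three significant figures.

t_c = [1/(k_a−k_1)] ln[(k_a/k_1)(1 − D₀(k_a−k_1)/(k_1 L₀))]
= [1/(0.348−0.165)] ln[(0.348/0.165)(1 − 2.22×0.1830/(0.165×16.7))]
= (1/0.1830) ln[2.109 × 0.8526] = 5.464 × ln(1.798) = 5.464 × 0.5867 = 3.206 d.
D_c = (k_1/k_a) L₀ e^(−k_1 t_c) = (0.165/0.348) × 16.7 × e^(−0.165×3.206) = 0.4741 × 16.7 × 0.5892 = 4.665 mg/L.

t_c ≈ 3.21 d; D_c ≈ 4.67 mg/L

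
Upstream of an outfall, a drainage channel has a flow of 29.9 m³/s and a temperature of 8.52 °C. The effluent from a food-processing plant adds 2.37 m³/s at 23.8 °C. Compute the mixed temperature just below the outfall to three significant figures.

Flow-weighted mixing: C = (Q_r C_r + Q_w C_w)/(Q_r + Q_w)
= (29.9×8.52 + 2.37×23.8)/(29.9 + 2.37) = 311.2/32.27 = 9.642 °C.

9.64 °C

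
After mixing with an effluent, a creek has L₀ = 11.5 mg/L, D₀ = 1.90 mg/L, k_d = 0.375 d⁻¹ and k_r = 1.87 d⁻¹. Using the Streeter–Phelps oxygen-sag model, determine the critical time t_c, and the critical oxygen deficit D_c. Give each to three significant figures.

t_c ≈ 0.356 d; D_c ≈ 2.02 mg/L

At the critical point dD/dt = 0, so k_d L₀ e^(−k_d t) = k_r D. Substituting D(t) from the Streeter–Phelps equation and solving for t gives
t_c = ln[(k_r/k_d)(1 − D₀(k_r−k_d)/(k_d L₀))] / (k_r−k_d).
Here k_r−k_d = 1.495 d⁻¹ and 1 − D₀(k_r−k_d)/(k_d L₀) = 1 − 1.90×1.495/(0.375×11.5) = 0.3413, so
t_c = ln(4.987 × 0.3413) / 1.495 = 0.5319 / 1.495 = 0.3558 d.
D_c = (k_d/k_r) L₀ e^(−k_d t_c) = (0.375/1.87) × 11.5 × e^(−0.375×0.3558) = 0.2005 × 11.5 × 0.8751 = 2.018 mg/L.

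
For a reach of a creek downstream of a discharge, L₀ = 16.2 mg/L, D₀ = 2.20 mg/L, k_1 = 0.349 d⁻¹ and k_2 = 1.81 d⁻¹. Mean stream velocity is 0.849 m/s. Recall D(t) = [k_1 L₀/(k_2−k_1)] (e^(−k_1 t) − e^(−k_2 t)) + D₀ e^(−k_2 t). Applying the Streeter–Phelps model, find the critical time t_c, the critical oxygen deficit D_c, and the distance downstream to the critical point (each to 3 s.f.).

With k_2/k_1 = 5.186 and 1 − D₀(k_2−k_1)/(k_1 L₀) = 0.4315,
t_c = ln(5.186 × 0.4315) / (1.81 − 0.349) = ln(2.238) / 1.461 = 0.8055/1.461 = 0.5513 d.
L(t_c) = L₀ e^(−k_1 t_c) = 16.2 × 0.8250 = 13.36 mg/L, and at the critical point k_2 D_c = k_1 L, so D_c = (0.349/1.81) × 13.36 = 2.577 mg/L.
x_c = v t_c = 0.849 m/s × 0.5513 d × 86400 s/d = 40440 m ≈ 40.4 km.

t_c ≈ 0.551 d; D_c ≈ 2.58 mg/L; x_c ≈ 40.4 km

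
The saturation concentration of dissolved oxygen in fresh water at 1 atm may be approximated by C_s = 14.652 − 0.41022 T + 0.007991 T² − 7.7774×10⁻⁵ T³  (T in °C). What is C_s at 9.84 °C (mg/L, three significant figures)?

C_s ≈ 11.3 mg/L

C_s = 14.652 − 0.41022×9.84 + 0.007991×9.84² − 7.7774×10⁻⁵×9.84³ = 11.32 mg/L.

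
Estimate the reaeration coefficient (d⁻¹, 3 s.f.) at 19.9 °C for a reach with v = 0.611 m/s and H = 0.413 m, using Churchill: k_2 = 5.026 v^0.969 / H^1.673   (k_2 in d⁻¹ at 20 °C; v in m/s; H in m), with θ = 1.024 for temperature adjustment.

k_2 ≈ 13.7 d⁻¹

k_2(20) = 5.026 × 0.611^0.969 / 0.413^1.673 = 5.026 × 0.6204 / 0.2278 = 13.69 d⁻¹.
k_2(19.9) = 13.69 × 1.024^(19.9−20) = 13.69 × 0.9976 = 13.66 d⁻¹.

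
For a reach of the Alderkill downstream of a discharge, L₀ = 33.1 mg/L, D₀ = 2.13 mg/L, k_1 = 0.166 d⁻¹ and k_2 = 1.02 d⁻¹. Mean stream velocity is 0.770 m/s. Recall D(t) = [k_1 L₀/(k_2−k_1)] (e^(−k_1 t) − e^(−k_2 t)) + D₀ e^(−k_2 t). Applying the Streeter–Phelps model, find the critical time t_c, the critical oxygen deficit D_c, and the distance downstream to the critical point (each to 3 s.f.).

With k_2/k_1 = 6.145 and 1 − D₀(k_2−k_1)/(k_1 L₀) = 0.6689,
t_c = ln(6.145 × 0.6689) / (1.02 − 0.166) = ln(4.110) / 0.8540 = 1.414/0.8540 = 1.655 d.
D_c = (k_1/k_2) L₀ e^(−k_1 t_c) = (0.166/1.02) × 33.1 × e^(−0.166×1.655) = 0.1627 × 33.1 × 0.7598 = 4.093 mg/L.
x_c = v t_c = 0.770 m/s × 1.655 d × 86400 s/d = 110100 m ≈ 110 km.

t_c ≈ 1.66 d; D_c ≈ 4.09 mg/L; x_c ≈ 110 km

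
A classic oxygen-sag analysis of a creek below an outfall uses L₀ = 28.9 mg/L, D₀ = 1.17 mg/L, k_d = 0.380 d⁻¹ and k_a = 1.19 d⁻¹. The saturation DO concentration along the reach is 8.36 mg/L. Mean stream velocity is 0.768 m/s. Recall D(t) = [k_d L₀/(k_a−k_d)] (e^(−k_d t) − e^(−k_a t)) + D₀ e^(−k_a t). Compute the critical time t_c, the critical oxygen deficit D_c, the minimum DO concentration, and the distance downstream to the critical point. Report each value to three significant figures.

At the critical point dD/dt = 0, so k_d L₀ e^(−k_d t) = k_a D. Substituting D(t) from the Streeter–Phelps equation and solving for t gives
t_c = ln[(k_a/k_d)(1 − D₀(k_a−k_d)/(k_d L₀))] / (k_a−k_d).
Here k_a−k_d = 0.8100 d⁻¹ and 1 − D₀(k_a−k_d)/(k_d L₀) = 1 − 1.17×0.8100/(0.380×28.9) = 0.9137, so
t_c = ln(3.132 × 0.9137) / 0.8100 = 1.051 / 0.8100 = 1.298 d.
L(t_c) = L₀ e^(−k_d t_c) = 28.9 × 0.6107 = 17.65 mg/L, and at the critical point k_a D_c = k_d L, so D_c = (0.380/1.19) × 17.65 = 5.636 mg/L.
Minimum DO = C_s − D_c = 8.36 − 5.636 = 2.724 mg/L.
x_c = v t_c = 0.768 m/s × 1.298 d × 86400 s/d = 86120 m ≈ 86.1 km.

t_c ≈ 1.30 d; D_c ≈ 5.64 mg/L; min DO ≈ 2.72 mg/L; x_c ≈ 86.1 km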